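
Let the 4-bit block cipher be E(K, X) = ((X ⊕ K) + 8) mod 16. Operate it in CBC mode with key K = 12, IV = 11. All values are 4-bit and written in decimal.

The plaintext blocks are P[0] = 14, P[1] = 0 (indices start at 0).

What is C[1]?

C[1] = 5

CBC encryption: C_i = E(K, P_i ⊕ C_{i−1}), with C_{−1} = IV.
C[0]: P[0] ⊕ 11 = 5; E(K, 5) = 1.
C[1]: P[1] ⊕ 1 = 1; E(K, 1) = 5.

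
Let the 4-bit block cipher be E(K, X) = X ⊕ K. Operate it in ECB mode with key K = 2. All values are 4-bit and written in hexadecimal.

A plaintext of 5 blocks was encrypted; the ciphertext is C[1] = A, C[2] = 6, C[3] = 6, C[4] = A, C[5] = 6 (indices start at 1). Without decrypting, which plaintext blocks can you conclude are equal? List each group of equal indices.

P[1] = P[4]; P[2] = P[3] = P[5]

ECB encrypts each block independently with the same key, so equal ciphertext blocks imply equal plaintext blocks.
C[1] = C[4] = A, so P[1] = P[4].
C[2] = C[3] = C[5] = 6, so P[2] = P[3] = P[5].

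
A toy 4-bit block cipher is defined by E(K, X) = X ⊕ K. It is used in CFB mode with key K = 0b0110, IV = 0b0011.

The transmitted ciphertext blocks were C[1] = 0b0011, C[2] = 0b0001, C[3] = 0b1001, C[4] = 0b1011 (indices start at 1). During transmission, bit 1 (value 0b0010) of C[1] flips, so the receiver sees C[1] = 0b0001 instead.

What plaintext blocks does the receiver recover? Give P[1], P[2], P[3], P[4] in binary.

P[1] = 0b0100, P[2] = 0b0110, P[3] = 0b1110, P[4] = 0b0100

CFB decryption: P_i = C_i ⊕ E(K, C_{i−1}), with C_{0} = IV.
Only C[1] changed, to 0b0001. In CFB, a change in C_i flips the same bit in P_i and garbles P_{i+1}. Decrypting the received ciphertext:
P[1]: E(K, 0b0011) = 0b0101; 0b0001 ⊕ 0b0101 = 0b0100.
P[2]: E(K, 0b0001) = 0b0111; 0b0001 ⊕ 0b0111 = 0b0110.
P[3]: E(K, 0b0001) = 0b0111; 0b1001 ⊕ 0b0111 = 0b1110.
P[4]: E(K, 0b1001) = 0b1111; 0b1011 ⊕ 0b1111 = 0b0100.
Blocks that differ from the original plaintext: P[1], P[2].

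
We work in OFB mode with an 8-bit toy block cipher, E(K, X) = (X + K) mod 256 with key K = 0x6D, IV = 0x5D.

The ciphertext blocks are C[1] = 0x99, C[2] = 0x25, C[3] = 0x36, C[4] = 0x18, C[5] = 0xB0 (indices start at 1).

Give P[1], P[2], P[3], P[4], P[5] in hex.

P[1] = 0x53, P[2] = 0x12, P[3] = 0x92, P[4] = 0x09, P[5] = 0xCE

OFB decryption: S_i = E(K, S_{i−1}) with S_{0} = IV; P_i = C_i ⊕ S_i.
P[1]: S = E(K, 0x5D) = 0xCA; 0x99 ⊕ 0xCA = 0x53.
P[2]: S = E(K, 0xCA) = 0x37; 0x25 ⊕ 0x37 = 0x12.
P[3]: S = E(K, 0x37) = 0xA4; 0x36 ⊕ 0xA4 = 0x92.
P[4]: S = E(K, 0xA4) = 0x11; 0x18 ⊕ 0x11 = 0x09.
P[5]: S = E(K, 0x11) = 0x7E; 0xB0 ⊕ 0x7E = 0xCE.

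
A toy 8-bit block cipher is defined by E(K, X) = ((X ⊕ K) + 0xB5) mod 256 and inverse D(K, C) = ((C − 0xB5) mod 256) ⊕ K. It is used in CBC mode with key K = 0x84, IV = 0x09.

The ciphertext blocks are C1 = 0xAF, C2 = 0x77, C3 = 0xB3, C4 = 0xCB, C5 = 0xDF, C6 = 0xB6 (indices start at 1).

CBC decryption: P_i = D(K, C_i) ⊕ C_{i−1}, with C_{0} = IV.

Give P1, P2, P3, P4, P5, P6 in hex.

P1 = 0x77, P2 = 0xE9, P3 = 0x0D, P4 = 0x21, P5 = 0x65, P6 = 0x5A

P1: D(K, 0xAF) = 0x7E; 0x7E ⊕ 0x09 = 0x77.
P2: D(K, 0x77) = 0x46; 0x46 ⊕ 0xAF = 0xE9.
P3: D(K, 0xB3) = 0x7A; 0x7A ⊕ 0x77 = 0x0D.
P4: D(K, 0xCB) = 0x92; 0x92 ⊕ 0xB3 = 0x21.
P5: D(K, 0xDF) = 0xAE; 0xAE ⊕ 0xCB = 0x65.
P6: D(K, 0xB6) = 0x85; 0x85 ⊕ 0xDF = 0x5A.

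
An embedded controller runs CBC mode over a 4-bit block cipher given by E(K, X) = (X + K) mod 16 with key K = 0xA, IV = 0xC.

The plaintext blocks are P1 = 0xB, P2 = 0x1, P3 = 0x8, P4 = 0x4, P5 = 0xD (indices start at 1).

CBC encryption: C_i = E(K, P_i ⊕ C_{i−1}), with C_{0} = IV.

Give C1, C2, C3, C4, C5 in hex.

C1: P1 ⊕ 0xC = 0x7; E(K, 0x7) = 0x1.
C2: P2 ⊕ 0x1 = 0x0; E(K, 0x0) = 0xA.
C3: P3 ⊕ 0xA = 0x2; E(K, 0x2) = 0xC.
C4: P4 ⊕ 0xC = 0x8; E(K, 0x8) = 0x2.
C5: P5 ⊕ 0x2 = 0xF; E(K, 0xF) = 0x9.

C1 = 0x1, C2 = 0xA, C3 = 0xC, C4 = 0x2, C5 = 0x9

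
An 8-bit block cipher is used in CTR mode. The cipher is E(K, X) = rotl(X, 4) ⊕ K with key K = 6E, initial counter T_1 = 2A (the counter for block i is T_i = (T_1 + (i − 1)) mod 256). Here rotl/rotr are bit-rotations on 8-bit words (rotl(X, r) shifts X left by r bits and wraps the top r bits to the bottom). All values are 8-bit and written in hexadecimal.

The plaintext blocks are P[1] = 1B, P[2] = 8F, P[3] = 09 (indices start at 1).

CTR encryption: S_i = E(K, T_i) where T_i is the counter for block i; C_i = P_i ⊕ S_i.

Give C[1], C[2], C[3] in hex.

C[1]: T = 2A, S = E(K, T) = CC; 1B ⊕ CC = D7.
C[2]: T = 2B, S = E(K, T) = DC; 8F ⊕ DC = 53.
C[3]: T = 2C, S = E(K, T) = AC; 09 ⊕ AC = A5.

C[1] = D7, C[2] = 53, C[3] = A5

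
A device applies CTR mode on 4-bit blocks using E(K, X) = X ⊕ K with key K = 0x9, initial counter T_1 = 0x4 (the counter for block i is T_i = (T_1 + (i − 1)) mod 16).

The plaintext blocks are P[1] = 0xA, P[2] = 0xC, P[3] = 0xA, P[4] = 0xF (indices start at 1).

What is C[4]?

C[4] = 0x1

CTR encryption: S_i = E(K, T_i) where T_i is the counter for block i; C_i = P_i ⊕ S_i.
C[1]: T = 0x4, S = E(K, T) = 0xD; 0xA ⊕ 0xD = 0x7.
C[2]: T = 0x5, S = E(K, T) = 0xC; 0xC ⊕ 0xC = 0x0.
C[3]: T = 0x6, S = E(K, T) = 0xF; 0xA ⊕ 0xF = 0x5.
C[4]: T = 0x7, S = E(K, T) = 0xE; 0xF ⊕ 0xE = 0x1.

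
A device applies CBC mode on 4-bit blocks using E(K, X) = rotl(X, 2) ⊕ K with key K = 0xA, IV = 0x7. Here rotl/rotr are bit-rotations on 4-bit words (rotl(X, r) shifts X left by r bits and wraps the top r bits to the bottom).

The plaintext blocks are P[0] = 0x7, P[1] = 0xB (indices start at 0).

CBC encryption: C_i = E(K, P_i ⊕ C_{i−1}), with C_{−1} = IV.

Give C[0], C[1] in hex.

C[0] = 0xA, C[1] = 0xE

C[0]: P[0] ⊕ 0x7 = 0x0; E(K, 0x0) = 0xA.
C[1]: P[1] ⊕ 0xA = 0x1; E(K, 0x1) = 0xE.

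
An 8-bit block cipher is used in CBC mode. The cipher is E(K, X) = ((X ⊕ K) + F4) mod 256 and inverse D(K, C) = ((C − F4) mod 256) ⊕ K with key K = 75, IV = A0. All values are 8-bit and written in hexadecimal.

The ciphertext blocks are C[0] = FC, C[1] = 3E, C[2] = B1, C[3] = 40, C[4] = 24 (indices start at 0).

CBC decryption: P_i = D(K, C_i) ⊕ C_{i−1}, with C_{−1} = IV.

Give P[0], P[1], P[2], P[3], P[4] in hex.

P[0]: D(K, FC) = 7D; 7D ⊕ A0 = DD.
P[1]: D(K, 3E) = 3F; 3F ⊕ FC = C3.
P[2]: D(K, B1) = C8; C8 ⊕ 3E = F6.
P[3]: D(K, 40) = 39; 39 ⊕ B1 = 88.
P[4]: D(K, 24) = 45; 45 ⊕ 40 = 05.

P[0] = DD, P[1] = C3, P[2] = F6, P[3] = 88, P[4] = 05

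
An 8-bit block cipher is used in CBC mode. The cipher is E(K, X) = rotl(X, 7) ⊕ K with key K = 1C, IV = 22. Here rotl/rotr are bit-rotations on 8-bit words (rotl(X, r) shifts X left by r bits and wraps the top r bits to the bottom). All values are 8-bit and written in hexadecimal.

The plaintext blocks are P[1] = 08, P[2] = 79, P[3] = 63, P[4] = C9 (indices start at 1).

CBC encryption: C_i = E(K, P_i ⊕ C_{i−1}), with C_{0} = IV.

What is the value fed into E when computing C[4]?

C[1]: P[1] ⊕ 22 = 2A; E(K, 2A) = 09.
C[2]: P[2] ⊕ 09 = 70; E(K, 70) = 24.
C[3]: P[3] ⊕ 24 = 47; E(K, 47) = BF.
C[4]: P[4] ⊕ BF = 76; E(K, 76) = 27.
So the input to E for block [4] is 76.

76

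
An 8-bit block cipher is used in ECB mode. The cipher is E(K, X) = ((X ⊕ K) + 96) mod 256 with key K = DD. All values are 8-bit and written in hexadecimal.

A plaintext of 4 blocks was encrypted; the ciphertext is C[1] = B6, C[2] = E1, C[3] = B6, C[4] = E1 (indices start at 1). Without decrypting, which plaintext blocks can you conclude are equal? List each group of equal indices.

ECB encrypts each block independently with the same key, so equal ciphertext blocks imply equal plaintext blocks.
C[1] = C[3] = B6, so P[1] = P[3].
C[2] = C[4] = E1, so P[2] = P[4].

P[1] = P[3]; P[2] = P[4]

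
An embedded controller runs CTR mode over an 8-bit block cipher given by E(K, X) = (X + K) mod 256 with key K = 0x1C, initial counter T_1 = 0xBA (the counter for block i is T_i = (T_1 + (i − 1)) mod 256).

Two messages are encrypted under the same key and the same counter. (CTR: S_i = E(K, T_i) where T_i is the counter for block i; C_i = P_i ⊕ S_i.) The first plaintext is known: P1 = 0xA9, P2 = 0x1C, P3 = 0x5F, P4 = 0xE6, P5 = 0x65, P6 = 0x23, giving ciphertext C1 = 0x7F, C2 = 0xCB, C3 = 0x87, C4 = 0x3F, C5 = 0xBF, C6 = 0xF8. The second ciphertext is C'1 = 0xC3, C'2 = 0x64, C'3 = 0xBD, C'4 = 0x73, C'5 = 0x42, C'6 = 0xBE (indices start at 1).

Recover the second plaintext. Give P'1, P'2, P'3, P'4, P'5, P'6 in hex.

P'1 = 0x15, P'2 = 0xB3, P'3 = 0x65, P'4 = 0xAA, P'5 = 0x98, P'6 = 0x65

In CTR with a reused counter, both messages share the same keystream S_i, so C_i ⊕ C'_i = P_i ⊕ P'_i and thus P'_i = P_i ⊕ C_i ⊕ C'_i.
P'1: 0xA9 ⊕ 0x7F ⊕ 0xC3 = 0x15.
P'2: 0x1C ⊕ 0xCB ⊕ 0x64 = 0xB3.
P'3: 0x5F ⊕ 0x87 ⊕ 0xBD = 0x65.
P'4: 0xE6 ⊕ 0x3F ⊕ 0x73 = 0xAA.
P'5: 0x65 ⊕ 0xBF ⊕ 0x42 = 0x98.
P'6: 0x23 ⊕ 0xF8 ⊕ 0xBE = 0x65.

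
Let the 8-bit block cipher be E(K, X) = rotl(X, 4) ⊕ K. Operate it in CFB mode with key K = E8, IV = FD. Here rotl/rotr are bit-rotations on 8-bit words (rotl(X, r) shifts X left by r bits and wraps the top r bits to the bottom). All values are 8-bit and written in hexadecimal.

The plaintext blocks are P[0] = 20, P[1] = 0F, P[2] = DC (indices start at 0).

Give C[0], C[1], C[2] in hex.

CFB encryption: C_i = P_i ⊕ E(K, C_{i−1}), with C_{−1} = IV.
C[0]: E(K, FD) = 37; 20 ⊕ 37 = 17.
C[1]: E(K, 17) = 99; 0F ⊕ 99 = 96.
C[2]: E(K, 96) = 81; DC ⊕ 81 = 5D.

C[0] = 17, C[1] = 96, C[2] = 5D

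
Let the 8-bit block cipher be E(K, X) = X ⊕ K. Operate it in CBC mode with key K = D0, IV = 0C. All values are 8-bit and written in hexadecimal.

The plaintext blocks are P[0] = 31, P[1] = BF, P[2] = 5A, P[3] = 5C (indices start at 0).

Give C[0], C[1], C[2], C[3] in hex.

CBC encryption: C_i = E(K, P_i ⊕ C_{i−1}), with C_{−1} = IV.
C[0]: P[0] ⊕ 0C = 3D; E(K, 3D) = ED.
C[1]: P[1] ⊕ ED = 52; E(K, 52) = 82.
C[2]: P[2] ⊕ 82 = D8; E(K, D8) = 08.
C[3]: P[3] ⊕ 08 = 54; E(K, 54) = 84.

C[0] = ED, C[1] = 82, C[2] = 08, C[3] = 84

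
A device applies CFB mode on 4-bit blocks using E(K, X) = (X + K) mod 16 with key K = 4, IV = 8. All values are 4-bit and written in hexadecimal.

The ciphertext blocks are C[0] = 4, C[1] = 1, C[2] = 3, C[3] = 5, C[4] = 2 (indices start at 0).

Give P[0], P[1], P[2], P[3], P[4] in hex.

P[0] = 8, P[1] = 9, P[2] = 6, P[3] = 2, P[4] = B

CFB decryption: P_i = C_i ⊕ E(K, C_{i−1}), with C_{−1} = IV.
P[0]: E(K, 8) = C; 4 ⊕ C = 8.
P[1]: E(K, 4) = 8; 1 ⊕ 8 = 9.
P[2]: E(K, 1) = 5; 3 ⊕ 5 = 6.
P[3]: E(K, 3) = 7; 5 ⊕ 7 = 2.
P[4]: E(K, 5) = 9; 2 ⊕ 9 = B.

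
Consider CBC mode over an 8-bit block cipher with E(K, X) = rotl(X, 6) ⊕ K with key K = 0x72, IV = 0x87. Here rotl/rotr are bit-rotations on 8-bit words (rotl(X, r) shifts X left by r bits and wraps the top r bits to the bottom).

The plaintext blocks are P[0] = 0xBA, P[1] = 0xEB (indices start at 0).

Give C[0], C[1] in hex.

C[0] = 0x3D, C[1] = 0xC7

CBC encryption: C_i = E(K, P_i ⊕ C_{i−1}), with C_{−1} = IV.
C[0]: P[0] ⊕ 0x87 = 0x3D; E(K, 0x3D) = 0x3D.
C[1]: P[1] ⊕ 0x3D = 0xD6; E(K, 0xD6) = 0xC7.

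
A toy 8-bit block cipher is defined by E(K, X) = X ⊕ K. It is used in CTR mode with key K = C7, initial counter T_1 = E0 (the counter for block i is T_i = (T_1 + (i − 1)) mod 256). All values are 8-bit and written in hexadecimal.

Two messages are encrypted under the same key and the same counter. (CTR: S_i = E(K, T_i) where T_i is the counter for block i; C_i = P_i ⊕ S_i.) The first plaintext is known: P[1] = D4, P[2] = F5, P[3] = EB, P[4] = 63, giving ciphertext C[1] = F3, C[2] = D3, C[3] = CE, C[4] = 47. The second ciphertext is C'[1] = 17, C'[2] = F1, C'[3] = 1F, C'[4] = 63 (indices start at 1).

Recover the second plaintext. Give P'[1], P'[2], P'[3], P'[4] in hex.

P'[1] = 30, P'[2] = D7, P'[3] = 3A, P'[4] = 47

In CTR with a reused counter, both messages share the same keystream S_i, so C_i ⊕ C'_i = P_i ⊕ P'_i and thus P'_i = P_i ⊕ C_i ⊕ C'_i.
P'[1]: D4 ⊕ F3 ⊕ 17 = 30.
P'[2]: F5 ⊕ D3 ⊕ F1 = D7.
P'[3]: EB ⊕ CE ⊕ 1F = 3A.
P'[4]: 63 ⊕ 47 ⊕ 63 = 47.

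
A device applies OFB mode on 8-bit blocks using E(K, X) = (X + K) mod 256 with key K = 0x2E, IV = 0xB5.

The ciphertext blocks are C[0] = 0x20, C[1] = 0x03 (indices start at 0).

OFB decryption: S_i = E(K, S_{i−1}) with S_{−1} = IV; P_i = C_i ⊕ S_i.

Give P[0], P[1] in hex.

P[0]: S = E(K, 0xB5) = 0xE3; 0x20 ⊕ 0xE3 = 0xC3.
P[1]: S = E(K, 0xE3) = 0x11; 0x03 ⊕ 0x11 = 0x12.

P[0] = 0xC3, P[1] = 0x12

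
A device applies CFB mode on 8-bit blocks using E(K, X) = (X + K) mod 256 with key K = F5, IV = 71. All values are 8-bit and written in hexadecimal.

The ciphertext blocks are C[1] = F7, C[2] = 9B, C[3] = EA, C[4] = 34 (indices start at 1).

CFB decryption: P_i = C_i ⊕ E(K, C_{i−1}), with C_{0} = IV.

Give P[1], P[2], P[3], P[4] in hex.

P[1] = 91, P[2] = 77, P[3] = 7A, P[4] = EB

P[1]: E(K, 71) = 66; F7 ⊕ 66 = 91.
P[2]: E(K, F7) = EC; 9B ⊕ EC = 77.
P[3]: E(K, 9B) = 90; EA ⊕ 90 = 7A.
P[4]: E(K, EA) = DF; 34 ⊕ DF = EB.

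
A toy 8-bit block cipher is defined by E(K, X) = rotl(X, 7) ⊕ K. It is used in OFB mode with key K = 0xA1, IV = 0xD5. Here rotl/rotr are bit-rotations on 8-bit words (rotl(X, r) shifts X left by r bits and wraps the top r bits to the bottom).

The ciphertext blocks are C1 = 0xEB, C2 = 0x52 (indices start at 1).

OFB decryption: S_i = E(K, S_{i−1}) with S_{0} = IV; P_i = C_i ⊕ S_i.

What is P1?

P1: S = E(K, 0xD5) = 0x4B; 0xEB ⊕ 0x4B = 0xA0.

P1 = 0xA0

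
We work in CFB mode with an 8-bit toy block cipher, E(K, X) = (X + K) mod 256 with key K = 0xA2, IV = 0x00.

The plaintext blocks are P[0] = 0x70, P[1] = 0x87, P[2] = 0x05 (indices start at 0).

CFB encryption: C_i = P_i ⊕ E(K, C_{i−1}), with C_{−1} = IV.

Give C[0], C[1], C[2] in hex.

C[0]: E(K, 0x00) = 0xA2; 0x70 ⊕ 0xA2 = 0xD2.
C[1]: E(K, 0xD2) = 0x74; 0x87 ⊕ 0x74 = 0xF3.
C[2]: E(K, 0xF3) = 0x95; 0x05 ⊕ 0x95 = 0x90.

C[0] = 0xD2, C[1] = 0xF3, C[2] = 0x90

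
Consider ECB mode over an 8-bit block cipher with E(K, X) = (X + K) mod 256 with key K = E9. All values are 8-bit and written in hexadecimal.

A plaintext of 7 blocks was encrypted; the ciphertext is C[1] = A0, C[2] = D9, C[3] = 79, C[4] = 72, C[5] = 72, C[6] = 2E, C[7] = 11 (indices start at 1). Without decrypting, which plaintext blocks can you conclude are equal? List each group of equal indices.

ECB encrypts each block independently with the same key, so equal ciphertext blocks imply equal plaintext blocks.
C[4] = C[5] = 72, so P[4] = P[5].

P[4] = P[5]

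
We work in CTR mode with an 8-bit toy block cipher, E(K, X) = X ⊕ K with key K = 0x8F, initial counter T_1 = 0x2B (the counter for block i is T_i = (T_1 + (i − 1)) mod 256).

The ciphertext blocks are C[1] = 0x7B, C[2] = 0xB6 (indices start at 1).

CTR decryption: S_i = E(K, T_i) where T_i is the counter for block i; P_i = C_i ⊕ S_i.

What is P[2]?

P[2] = 0x15

P[2]: T = 0x2C, S = E(K, T) = 0xA3; 0xB6 ⊕ 0xA3 = 0x15.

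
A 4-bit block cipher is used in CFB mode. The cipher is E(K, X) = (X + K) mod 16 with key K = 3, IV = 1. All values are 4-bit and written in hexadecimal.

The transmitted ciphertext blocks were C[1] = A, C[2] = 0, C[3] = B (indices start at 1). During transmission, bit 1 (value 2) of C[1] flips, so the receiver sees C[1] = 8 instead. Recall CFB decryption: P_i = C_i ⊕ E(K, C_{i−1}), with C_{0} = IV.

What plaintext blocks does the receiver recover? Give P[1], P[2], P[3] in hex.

Only C[1] changed, to 8. In CFB, a change in C_i flips the same bit in P_i and garbles P_{i+1}. Decrypting the received ciphertext:
P[1]: E(K, 1) = 4; 8 ⊕ 4 = C.
P[2]: E(K, 8) = B; 0 ⊕ B = B.
P[3]: E(K, 0) = 3; B ⊕ 3 = 8.
Blocks that differ from the original plaintext: P[1], P[2].

P[1] = C, P[2] = B, P[3] = 8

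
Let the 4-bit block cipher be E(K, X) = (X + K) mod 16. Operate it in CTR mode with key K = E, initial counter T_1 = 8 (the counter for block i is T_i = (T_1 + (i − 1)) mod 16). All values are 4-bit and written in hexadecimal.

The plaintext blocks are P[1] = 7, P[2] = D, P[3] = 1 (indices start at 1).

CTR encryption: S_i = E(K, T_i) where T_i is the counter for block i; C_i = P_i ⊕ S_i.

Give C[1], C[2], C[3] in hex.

C[1]: T = 8, S = E(K, T) = 6; 7 ⊕ 6 = 1.
C[2]: T = 9, S = E(K, T) = 7; D ⊕ 7 = A.
C[3]: T = A, S = E(K, T) = 8; 1 ⊕ 8 = 9.

C[1] = 1, C[2] = A, C[3] = 9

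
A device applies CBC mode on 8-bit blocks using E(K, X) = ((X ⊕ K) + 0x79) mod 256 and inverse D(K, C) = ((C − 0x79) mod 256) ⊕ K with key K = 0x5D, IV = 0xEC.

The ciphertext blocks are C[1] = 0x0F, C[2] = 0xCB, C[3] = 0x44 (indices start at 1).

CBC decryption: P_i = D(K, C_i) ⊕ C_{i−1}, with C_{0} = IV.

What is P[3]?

P[3] = 0x5D

P[3]: D(K, 0x44) = 0x96; 0x96 ⊕ 0xCB = 0x5D.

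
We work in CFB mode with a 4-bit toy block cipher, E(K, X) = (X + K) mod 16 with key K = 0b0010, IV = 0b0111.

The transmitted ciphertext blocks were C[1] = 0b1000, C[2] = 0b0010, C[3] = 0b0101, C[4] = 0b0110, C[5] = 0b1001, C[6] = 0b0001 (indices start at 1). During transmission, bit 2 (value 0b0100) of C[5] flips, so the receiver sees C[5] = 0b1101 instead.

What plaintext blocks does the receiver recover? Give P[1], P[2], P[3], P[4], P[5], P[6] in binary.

P[1] = 0b0001, P[2] = 0b1000, P[3] = 0b0001, P[4] = 0b0001, P[5] = 0b0101, P[6] = 0b1110

CFB decryption: P_i = C_i ⊕ E(K, C_{i−1}), with C_{0} = IV.
Only C[5] changed, to 0b1101. In CFB, a change in C_i flips the same bit in P_i and garbles P_{i+1}. Decrypting the received ciphertext:
P[1]: E(K, 0b0111) = 0b1001; 0b1000 ⊕ 0b1001 = 0b0001.
P[2]: E(K, 0b1000) = 0b1010; 0b0010 ⊕ 0b1010 = 0b1000.
P[3]: E(K, 0b0010) = 0b0100; 0b0101 ⊕ 0b0100 = 0b0001.
P[4]: E(K, 0b0101) = 0b0111; 0b0110 ⊕ 0b0111 = 0b0001.
P[5]: E(K, 0b0110) = 0b1000; 0b1101 ⊕ 0b1000 = 0b0101.
P[6]: E(K, 0b1101) = 0b1111; 0b0001 ⊕ 0b1111 = 0b1110.
Blocks that differ from the original plaintext: P[5], P[6].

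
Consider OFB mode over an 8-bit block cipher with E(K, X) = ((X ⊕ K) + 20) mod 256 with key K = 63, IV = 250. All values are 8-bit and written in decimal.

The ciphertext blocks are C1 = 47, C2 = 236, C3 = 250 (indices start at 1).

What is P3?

P3 = 35

OFB decryption: S_i = E(K, S_{i−1}) with S_{0} = IV; P_i = C_i ⊕ S_i.
P1: S = E(K, 250) = 217; 47 ⊕ 217 = 246.
P2: S = E(K, 217) = 250; 236 ⊕ 250 = 22.
P3: S = E(K, 250) = 217; 250 ⊕ 217 = 35.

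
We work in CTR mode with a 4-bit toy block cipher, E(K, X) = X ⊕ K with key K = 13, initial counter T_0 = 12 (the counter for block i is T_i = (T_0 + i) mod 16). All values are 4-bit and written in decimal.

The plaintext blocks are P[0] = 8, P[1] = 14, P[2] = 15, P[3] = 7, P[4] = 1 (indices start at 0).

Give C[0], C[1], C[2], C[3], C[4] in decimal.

C[0] = 9, C[1] = 14, C[2] = 12, C[3] = 5, C[4] = 12

CTR encryption: S_i = E(K, T_i) where T_i is the counter for block i; C_i = P_i ⊕ S_i.
C[0]: T = 12, S = E(K, T) = 1; 8 ⊕ 1 = 9.
C[1]: T = 13, S = E(K, T) = 0; 14 ⊕ 0 = 14.
C[2]: T = 14, S = E(K, T) = 3; 15 ⊕ 3 = 12.
C[3]: T = 15, S = E(K, T) = 2; 7 ⊕ 2 = 5.
C[4]: T = 0, S = E(K, T) = 13; 1 ⊕ 13 = 12.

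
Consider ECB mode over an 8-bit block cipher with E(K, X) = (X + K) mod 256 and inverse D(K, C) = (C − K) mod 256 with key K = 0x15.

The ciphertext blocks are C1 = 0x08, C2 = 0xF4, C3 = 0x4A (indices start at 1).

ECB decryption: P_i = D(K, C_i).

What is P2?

P2 = 0xDF

P2: D(K, 0xF4) = 0xDF.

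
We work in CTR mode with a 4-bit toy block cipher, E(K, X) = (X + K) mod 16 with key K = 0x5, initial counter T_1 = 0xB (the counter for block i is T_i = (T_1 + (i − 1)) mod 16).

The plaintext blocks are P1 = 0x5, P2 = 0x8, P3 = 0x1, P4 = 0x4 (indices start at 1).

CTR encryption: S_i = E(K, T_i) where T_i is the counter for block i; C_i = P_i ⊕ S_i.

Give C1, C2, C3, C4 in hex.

C1: T = 0xB, S = E(K, T) = 0x0; 0x5 ⊕ 0x0 = 0x5.
C2: T = 0xC, S = E(K, T) = 0x1; 0x8 ⊕ 0x1 = 0x9.
C3: T = 0xD, S = E(K, T) = 0x2; 0x1 ⊕ 0x2 = 0x3.
C4: T = 0xE, S = E(K, T) = 0x3; 0x4 ⊕ 0x3 = 0x7.

C1 = 0x5, C2 = 0x9, C3 = 0x3, C4 = 0x7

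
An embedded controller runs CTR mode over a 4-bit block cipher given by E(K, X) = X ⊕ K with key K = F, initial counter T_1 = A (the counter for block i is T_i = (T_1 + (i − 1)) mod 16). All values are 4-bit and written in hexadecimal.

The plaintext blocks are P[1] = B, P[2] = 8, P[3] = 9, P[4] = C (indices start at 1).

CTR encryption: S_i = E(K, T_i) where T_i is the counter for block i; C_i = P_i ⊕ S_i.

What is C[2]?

C[1]: T = A, S = E(K, T) = 5; B ⊕ 5 = E.
C[2]: T = B, S = E(K, T) = 4; 8 ⊕ 4 = C.

C[2] = C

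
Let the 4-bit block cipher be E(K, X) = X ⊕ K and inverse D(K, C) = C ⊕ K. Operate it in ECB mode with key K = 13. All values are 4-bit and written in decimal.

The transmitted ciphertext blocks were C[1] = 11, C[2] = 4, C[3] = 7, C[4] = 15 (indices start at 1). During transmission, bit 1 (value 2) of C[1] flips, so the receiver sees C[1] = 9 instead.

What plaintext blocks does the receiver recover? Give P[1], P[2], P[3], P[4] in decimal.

ECB decryption: P_i = D(K, C_i).
Only C[1] changed, to 9. In ECB, a change in C_i affects only P_i. Decrypting the received ciphertext:
P[1]: D(K, 9) = 4.
P[2]: D(K, 4) = 9.
P[3]: D(K, 7) = 10.
P[4]: D(K, 15) = 2.
Blocks that differ from the original plaintext: P[1].

P[1] = 4, P[2] = 9, P[3] = 10, P[4] = 2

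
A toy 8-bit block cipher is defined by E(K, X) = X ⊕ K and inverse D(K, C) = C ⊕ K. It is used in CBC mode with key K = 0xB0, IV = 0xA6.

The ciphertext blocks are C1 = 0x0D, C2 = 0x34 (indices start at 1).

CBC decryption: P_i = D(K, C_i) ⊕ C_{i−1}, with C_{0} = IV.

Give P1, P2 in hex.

P1 = 0x1B, P2 = 0x89

P1: D(K, 0x0D) = 0xBD; 0xBD ⊕ 0xA6 = 0x1B.
P2: D(K, 0x34) = 0x84; 0x84 ⊕ 0x0D = 0x89.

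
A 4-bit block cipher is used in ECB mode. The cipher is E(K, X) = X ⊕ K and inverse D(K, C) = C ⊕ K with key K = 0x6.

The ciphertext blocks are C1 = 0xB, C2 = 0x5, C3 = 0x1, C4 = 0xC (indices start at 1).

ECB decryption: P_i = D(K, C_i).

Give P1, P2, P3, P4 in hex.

P1: D(K, 0xB) = 0xD.
P2: D(K, 0x5) = 0x3.
P3: D(K, 0x1) = 0x7.
P4: D(K, 0xC) = 0xA.

P1 = 0xD, P2 = 0x3, P3 = 0x7, P4 = 0xA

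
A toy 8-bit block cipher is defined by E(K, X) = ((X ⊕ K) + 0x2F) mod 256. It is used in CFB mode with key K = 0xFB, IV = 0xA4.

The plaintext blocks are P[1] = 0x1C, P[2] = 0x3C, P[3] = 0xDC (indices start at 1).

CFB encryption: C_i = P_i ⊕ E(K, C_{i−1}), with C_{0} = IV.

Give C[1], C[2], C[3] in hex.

C[1]: E(K, 0xA4) = 0x8E; 0x1C ⊕ 0x8E = 0x92.
C[2]: E(K, 0x92) = 0x98; 0x3C ⊕ 0x98 = 0xA4.
C[3]: E(K, 0xA4) = 0x8E; 0xDC ⊕ 0x8E = 0x52.

C[1] = 0x92, C[2] = 0xA4, C[3] = 0x52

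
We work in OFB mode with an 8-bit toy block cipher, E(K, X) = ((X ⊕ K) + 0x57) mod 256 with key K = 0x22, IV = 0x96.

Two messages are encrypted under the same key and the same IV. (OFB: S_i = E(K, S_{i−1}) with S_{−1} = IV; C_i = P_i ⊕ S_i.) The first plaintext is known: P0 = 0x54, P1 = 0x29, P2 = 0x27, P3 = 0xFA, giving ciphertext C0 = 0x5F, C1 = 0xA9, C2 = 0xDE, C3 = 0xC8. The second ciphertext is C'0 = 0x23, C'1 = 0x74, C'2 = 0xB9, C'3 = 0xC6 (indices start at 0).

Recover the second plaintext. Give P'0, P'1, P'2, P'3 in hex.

P'0 = 0x28, P'1 = 0xF4, P'2 = 0x40, P'3 = 0xF4

In OFB with a reused IV, both messages share the same keystream S_i, so C_i ⊕ C'_i = P_i ⊕ P'_i and thus P'_i = P_i ⊕ C_i ⊕ C'_i.
P'0: 0x54 ⊕ 0x5F ⊕ 0x23 = 0x28.
P'1: 0x29 ⊕ 0xA9 ⊕ 0x74 = 0xF4.
P'2: 0x27 ⊕ 0xDE ⊕ 0xB9 = 0x40.
P'3: 0xFA ⊕ 0xC8 ⊕ 0xC6 = 0xF4.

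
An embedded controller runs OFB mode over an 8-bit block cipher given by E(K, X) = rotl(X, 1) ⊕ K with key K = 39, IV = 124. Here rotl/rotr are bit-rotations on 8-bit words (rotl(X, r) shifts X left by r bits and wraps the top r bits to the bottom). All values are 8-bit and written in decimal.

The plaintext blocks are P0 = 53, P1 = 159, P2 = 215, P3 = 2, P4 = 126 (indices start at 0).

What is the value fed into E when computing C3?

OFB encryption: S_i = E(K, S_{i−1}) with S_{−1} = IV; C_i = P_i ⊕ S_i.
C0: S = E(K, 124) = 223; 53 ⊕ 223 = 234.
C1: S = E(K, 223) = 152; 159 ⊕ 152 = 7.
C2: S = E(K, 152) = 22; 215 ⊕ 22 = 193.
C3: S = E(K, 22) = 11; 2 ⊕ 11 = 9.
So the input to E for block 3 is 22.

22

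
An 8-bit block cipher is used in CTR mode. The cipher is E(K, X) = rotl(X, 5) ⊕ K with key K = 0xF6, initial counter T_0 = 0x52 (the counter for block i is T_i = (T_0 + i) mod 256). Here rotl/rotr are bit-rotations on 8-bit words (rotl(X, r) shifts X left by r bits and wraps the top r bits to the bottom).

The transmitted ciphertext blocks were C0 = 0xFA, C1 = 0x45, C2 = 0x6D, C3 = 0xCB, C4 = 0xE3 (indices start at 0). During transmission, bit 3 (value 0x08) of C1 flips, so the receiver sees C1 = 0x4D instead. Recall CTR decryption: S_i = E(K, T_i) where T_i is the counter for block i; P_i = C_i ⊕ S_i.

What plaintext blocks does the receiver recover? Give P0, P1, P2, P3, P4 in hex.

Only C1 changed, to 0x4D. In CTR, a change in C_i flips the same bit in P_i only; the keystream is unaffected. Decrypting the received ciphertext:
P0: T = 0x52, S = E(K, T) = 0xBC; 0xFA ⊕ 0xBC = 0x46.
P1: T = 0x53, S = E(K, T) = 0x9C; 0x4D ⊕ 0x9C = 0xD1.
P2: T = 0x54, S = E(K, T) = 0x7C; 0x6D ⊕ 0x7C = 0x11.
P3: T = 0x55, S = E(K, T) = 0x5C; 0xCB ⊕ 0x5C = 0x97.
P4: T = 0x56, S = E(K, T) = 0x3C; 0xE3 ⊕ 0x3C = 0xDF.
Blocks that differ from the original plaintext: P1.

P0 = 0x46, P1 = 0xD1, P2 = 0x11, P3 = 0x97, P4 = 0xDF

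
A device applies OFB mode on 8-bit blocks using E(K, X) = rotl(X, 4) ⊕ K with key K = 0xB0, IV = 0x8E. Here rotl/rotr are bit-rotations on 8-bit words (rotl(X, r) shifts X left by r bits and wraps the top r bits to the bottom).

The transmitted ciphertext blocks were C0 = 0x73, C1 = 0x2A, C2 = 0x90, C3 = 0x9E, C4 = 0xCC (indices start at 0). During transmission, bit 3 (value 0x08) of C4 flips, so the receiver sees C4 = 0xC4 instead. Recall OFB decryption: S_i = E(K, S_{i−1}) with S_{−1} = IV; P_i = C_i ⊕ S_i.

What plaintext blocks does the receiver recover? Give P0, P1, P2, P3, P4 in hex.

P0 = 0x2B, P1 = 0x1F, P2 = 0x73, P3 = 0x10, P4 = 0x9C

Only C4 changed, to 0xC4. In OFB, a change in C_i flips the same bit in P_i only; the keystream is unaffected. Decrypting the received ciphertext:
P0: S = E(K, 0x8E) = 0x58; 0x73 ⊕ 0x58 = 0x2B.
P1: S = E(K, 0x58) = 0x35; 0x2A ⊕ 0x35 = 0x1F.
P2: S = E(K, 0x35) = 0xE3; 0x90 ⊕ 0xE3 = 0x73.
P3: S = E(K, 0xE3) = 0x8E; 0x9E ⊕ 0x8E = 0x10.
P4: S = E(K, 0x8E) = 0x58; 0xC4 ⊕ 0x58 = 0x9C.
Blocks that differ from the original plaintext: P4.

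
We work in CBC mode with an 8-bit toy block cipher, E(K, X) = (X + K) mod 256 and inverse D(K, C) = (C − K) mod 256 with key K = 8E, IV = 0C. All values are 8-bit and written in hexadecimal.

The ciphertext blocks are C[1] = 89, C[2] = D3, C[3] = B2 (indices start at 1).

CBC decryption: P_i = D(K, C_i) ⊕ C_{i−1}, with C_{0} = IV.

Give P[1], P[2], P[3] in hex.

P[1]: D(K, 89) = FB; FB ⊕ 0C = F7.
P[2]: D(K, D3) = 45; 45 ⊕ 89 = CC.
P[3]: D(K, B2) = 24; 24 ⊕ D3 = F7.

P[1] = F7, P[2] = CC, P[3] = F7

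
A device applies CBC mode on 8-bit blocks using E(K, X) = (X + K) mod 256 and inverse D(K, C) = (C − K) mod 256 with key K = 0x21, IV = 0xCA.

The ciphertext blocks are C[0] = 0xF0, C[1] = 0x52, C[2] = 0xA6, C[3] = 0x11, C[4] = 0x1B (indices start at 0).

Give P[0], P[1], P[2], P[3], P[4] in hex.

CBC decryption: P_i = D(K, C_i) ⊕ C_{i−1}, with C_{−1} = IV.
P[0]: D(K, 0xF0) = 0xCF; 0xCF ⊕ 0xCA = 0x05.
P[1]: D(K, 0x52) = 0x31; 0x31 ⊕ 0xF0 = 0xC1.
P[2]: D(K, 0xA6) = 0x85; 0x85 ⊕ 0x52 = 0xD7.
P[3]: D(K, 0x11) = 0xF0; 0xF0 ⊕ 0xA6 = 0x56.
P[4]: D(K, 0x1B) = 0xFA; 0xFA ⊕ 0x11 = 0xEB.

P[0] = 0x05, P[1] = 0xC1, P[2] = 0xD7, P[3] = 0x56, P[4] = 0xEB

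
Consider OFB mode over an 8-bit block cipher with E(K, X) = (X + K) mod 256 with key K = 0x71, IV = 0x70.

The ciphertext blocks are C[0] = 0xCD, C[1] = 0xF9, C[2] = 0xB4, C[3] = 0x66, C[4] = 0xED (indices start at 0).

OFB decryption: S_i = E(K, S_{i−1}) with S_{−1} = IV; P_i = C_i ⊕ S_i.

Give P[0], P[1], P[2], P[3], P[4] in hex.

P[0]: S = E(K, 0x70) = 0xE1; 0xCD ⊕ 0xE1 = 0x2C.
P[1]: S = E(K, 0xE1) = 0x52; 0xF9 ⊕ 0x52 = 0xAB.
P[2]: S = E(K, 0x52) = 0xC3; 0xB4 ⊕ 0xC3 = 0x77.
P[3]: S = E(K, 0xC3) = 0x34; 0x66 ⊕ 0x34 = 0x52.
P[4]: S = E(K, 0x34) = 0xA5; 0xED ⊕ 0xA5 = 0x48.

P[0] = 0x2C, P[1] = 0xAB, P[2] = 0x77, P[3] = 0x52, P[4] = 0x48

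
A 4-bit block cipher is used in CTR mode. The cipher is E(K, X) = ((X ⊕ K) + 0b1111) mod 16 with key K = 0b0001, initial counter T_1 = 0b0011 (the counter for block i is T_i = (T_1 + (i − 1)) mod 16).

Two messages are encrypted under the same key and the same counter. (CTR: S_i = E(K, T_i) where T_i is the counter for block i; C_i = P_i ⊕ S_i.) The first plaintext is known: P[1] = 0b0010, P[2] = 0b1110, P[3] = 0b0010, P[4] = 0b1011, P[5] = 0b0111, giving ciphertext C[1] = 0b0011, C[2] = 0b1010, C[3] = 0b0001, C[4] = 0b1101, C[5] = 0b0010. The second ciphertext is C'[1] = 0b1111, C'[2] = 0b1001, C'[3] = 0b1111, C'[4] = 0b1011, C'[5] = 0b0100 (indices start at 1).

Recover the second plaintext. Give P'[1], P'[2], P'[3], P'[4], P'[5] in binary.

In CTR with a reused counter, both messages share the same keystream S_i, so C_i ⊕ C'_i = P_i ⊕ P'_i and thus P'_i = P_i ⊕ C_i ⊕ C'_i.
P'[1]: 0b0010 ⊕ 0b0011 ⊕ 0b1111 = 0b1110.
P'[2]: 0b1110 ⊕ 0b1010 ⊕ 0b1001 = 0b1101.
P'[3]: 0b0010 ⊕ 0b0001 ⊕ 0b1111 = 0b1100.
P'[4]: 0b1011 ⊕ 0b1101 ⊕ 0b1011 = 0b1101.
P'[5]: 0b0111 ⊕ 0b0010 ⊕ 0b0100 = 0b0001.

P'[1] = 0b1110, P'[2] = 0b1101, P'[3] = 0b1100, P'[4] = 0b1101, P'[5] = 0b0001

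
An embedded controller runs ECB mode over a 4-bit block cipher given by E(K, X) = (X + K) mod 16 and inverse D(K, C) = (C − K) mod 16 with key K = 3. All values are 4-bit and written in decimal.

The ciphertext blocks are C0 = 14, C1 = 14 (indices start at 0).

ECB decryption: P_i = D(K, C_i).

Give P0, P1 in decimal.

P0: D(K, 14) = 11.
P1: D(K, 14) = 11.

P0 = 11, P1 = 11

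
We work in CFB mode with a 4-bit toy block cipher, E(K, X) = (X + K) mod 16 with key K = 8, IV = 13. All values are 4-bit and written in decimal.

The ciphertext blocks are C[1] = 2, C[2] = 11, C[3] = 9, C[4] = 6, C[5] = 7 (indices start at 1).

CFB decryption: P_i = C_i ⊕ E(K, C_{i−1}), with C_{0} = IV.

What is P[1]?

P[1] = 7

P[1]: E(K, 13) = 5; 2 ⊕ 5 = 7.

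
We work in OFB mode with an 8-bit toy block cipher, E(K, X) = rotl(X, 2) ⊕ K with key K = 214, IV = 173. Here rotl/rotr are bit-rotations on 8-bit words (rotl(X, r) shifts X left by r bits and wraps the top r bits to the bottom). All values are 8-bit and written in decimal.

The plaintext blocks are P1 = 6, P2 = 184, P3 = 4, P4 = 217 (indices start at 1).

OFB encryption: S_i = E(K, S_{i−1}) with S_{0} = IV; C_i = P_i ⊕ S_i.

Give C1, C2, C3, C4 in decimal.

C1: S = E(K, 173) = 96; 6 ⊕ 96 = 102.
C2: S = E(K, 96) = 87; 184 ⊕ 87 = 239.
C3: S = E(K, 87) = 139; 4 ⊕ 139 = 143.
C4: S = E(K, 139) = 248; 217 ⊕ 248 = 33.

C1 = 102, C2 = 239, C3 = 143, C4 = 33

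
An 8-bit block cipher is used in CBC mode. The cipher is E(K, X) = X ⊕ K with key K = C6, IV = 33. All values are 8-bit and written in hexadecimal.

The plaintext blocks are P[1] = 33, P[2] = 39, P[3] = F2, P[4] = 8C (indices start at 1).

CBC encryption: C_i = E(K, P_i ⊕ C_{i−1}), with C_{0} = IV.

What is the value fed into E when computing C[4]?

C[1]: P[1] ⊕ 33 = 00; E(K, 00) = C6.
C[2]: P[2] ⊕ C6 = FF; E(K, FF) = 39.
C[3]: P[3] ⊕ 39 = CB; E(K, CB) = 0D.
C[4]: P[4] ⊕ 0D = 81; E(K, 81) = 47.
So the input to E for block [4] is 81.

81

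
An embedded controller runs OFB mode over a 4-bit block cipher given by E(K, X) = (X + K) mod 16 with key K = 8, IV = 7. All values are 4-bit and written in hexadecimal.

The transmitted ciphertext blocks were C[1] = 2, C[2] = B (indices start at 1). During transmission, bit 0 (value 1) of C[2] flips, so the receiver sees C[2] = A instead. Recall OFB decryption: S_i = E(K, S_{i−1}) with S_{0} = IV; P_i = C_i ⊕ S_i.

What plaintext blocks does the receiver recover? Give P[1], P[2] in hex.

Only C[2] changed, to A. In OFB, a change in C_i flips the same bit in P_i only; the keystream is unaffected. Decrypting the received ciphertext:
P[1]: S = E(K, 7) = F; 2 ⊕ F = D.
P[2]: S = E(K, F) = 7; A ⊕ 7 = D.
Blocks that differ from the original plaintext: P[2].

P[1] = D, P[2] = D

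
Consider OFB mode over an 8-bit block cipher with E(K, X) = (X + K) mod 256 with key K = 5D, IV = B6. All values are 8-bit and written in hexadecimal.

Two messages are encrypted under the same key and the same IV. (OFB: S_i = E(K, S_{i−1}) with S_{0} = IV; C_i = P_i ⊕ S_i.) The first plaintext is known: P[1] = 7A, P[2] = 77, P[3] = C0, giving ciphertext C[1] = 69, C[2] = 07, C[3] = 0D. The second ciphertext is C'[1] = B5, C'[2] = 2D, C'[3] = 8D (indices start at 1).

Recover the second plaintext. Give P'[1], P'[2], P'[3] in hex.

P'[1] = A6, P'[2] = 5D, P'[3] = 40

In OFB with a reused IV, both messages share the same keystream S_i, so C_i ⊕ C'_i = P_i ⊕ P'_i and thus P'_i = P_i ⊕ C_i ⊕ C'_i.
P'[1]: 7A ⊕ 69 ⊕ B5 = A6.
P'[2]: 77 ⊕ 07 ⊕ 2D = 5D.
P'[3]: C0 ⊕ 0D ⊕ 8D = 40.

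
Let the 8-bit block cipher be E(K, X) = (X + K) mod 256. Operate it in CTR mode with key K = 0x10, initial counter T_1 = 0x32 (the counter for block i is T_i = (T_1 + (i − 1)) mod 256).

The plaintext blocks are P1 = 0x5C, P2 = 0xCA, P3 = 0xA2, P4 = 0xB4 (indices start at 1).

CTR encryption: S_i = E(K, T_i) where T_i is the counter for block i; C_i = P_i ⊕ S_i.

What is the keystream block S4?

C1: T = 0x32, S = E(K, T) = 0x42; 0x5C ⊕ 0x42 = 0x1E.
C2: T = 0x33, S = E(K, T) = 0x43; 0xCA ⊕ 0x43 = 0x89.
C3: T = 0x34, S = E(K, T) = 0x44; 0xA2 ⊕ 0x44 = 0xE6.
C4: T = 0x35, S = E(K, T) = 0x45; 0xB4 ⊕ 0x45 = 0xF1.
So S4 = 0x45.

0x45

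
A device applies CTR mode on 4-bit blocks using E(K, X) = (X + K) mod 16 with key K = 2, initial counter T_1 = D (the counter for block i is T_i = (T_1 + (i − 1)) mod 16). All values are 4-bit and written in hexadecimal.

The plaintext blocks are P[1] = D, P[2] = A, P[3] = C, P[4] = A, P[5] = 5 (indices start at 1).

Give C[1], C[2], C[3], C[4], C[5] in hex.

CTR encryption: S_i = E(K, T_i) where T_i is the counter for block i; C_i = P_i ⊕ S_i.
C[1]: T = D, S = E(K, T) = F; D ⊕ F = 2.
C[2]: T = E, S = E(K, T) = 0; A ⊕ 0 = A.
C[3]: T = F, S = E(K, T) = 1; C ⊕ 1 = D.
C[4]: T = 0, S = E(K, T) = 2; A ⊕ 2 = 8.
C[5]: T = 1, S = E(K, T) = 3; 5 ⊕ 3 = 6.

C[1] = 2, C[2] = A, C[3] = D, C[4] = 8, C[5] = 6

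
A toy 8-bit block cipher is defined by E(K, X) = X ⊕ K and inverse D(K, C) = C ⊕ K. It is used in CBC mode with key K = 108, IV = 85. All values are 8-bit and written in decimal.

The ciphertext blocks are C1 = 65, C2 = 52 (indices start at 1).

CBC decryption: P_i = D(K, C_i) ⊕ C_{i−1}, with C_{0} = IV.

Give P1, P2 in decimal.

P1: D(K, 65) = 45; 45 ⊕ 85 = 120.
P2: D(K, 52) = 88; 88 ⊕ 65 = 25.

P1 = 120, P2 = 25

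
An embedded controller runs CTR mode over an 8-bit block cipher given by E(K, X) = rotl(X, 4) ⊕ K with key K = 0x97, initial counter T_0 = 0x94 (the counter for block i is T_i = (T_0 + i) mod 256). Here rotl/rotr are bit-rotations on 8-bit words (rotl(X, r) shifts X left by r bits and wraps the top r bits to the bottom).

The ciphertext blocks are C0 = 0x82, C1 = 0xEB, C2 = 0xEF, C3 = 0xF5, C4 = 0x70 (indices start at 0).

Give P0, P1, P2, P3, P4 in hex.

P0 = 0x5C, P1 = 0x25, P2 = 0x11, P3 = 0x1B, P4 = 0x6E

CTR decryption: S_i = E(K, T_i) where T_i is the counter for block i; P_i = C_i ⊕ S_i.
P0: T = 0x94, S = E(K, T) = 0xDE; 0x82 ⊕ 0xDE = 0x5C.
P1: T = 0x95, S = E(K, T) = 0xCE; 0xEB ⊕ 0xCE = 0x25.
P2: T = 0x96, S = E(K, T) = 0xFE; 0xEF ⊕ 0xFE = 0x11.
P3: T = 0x97, S = E(K, T) = 0xEE; 0xF5 ⊕ 0xEE = 0x1B.
P4: T = 0x98, S = E(K, T) = 0x1E; 0x70 ⊕ 0x1E = 0x6E.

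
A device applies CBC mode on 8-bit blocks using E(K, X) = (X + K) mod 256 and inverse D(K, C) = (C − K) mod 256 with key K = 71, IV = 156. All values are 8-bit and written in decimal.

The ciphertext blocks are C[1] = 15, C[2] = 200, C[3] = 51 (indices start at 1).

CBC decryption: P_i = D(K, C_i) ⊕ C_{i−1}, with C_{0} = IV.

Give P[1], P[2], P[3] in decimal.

P[1] = 84, P[2] = 142, P[3] = 36

P[1]: D(K, 15) = 200; 200 ⊕ 156 = 84.
P[2]: D(K, 200) = 129; 129 ⊕ 15 = 142.
P[3]: D(K, 51) = 236; 236 ⊕ 200 = 36.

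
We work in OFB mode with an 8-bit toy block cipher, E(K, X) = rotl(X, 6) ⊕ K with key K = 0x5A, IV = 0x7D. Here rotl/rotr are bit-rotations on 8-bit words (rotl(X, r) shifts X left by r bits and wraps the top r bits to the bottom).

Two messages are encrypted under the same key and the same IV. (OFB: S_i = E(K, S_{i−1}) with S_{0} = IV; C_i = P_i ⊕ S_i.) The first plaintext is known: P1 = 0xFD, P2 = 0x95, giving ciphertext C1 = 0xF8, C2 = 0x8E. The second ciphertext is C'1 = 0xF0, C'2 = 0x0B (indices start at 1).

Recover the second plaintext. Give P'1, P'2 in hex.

In OFB with a reused IV, both messages share the same keystream S_i, so C_i ⊕ C'_i = P_i ⊕ P'_i and thus P'_i = P_i ⊕ C_i ⊕ C'_i.
P'1: 0xFD ⊕ 0xF8 ⊕ 0xF0 = 0xF5.
P'2: 0x95 ⊕ 0x8E ⊕ 0x0B = 0x10.

P'1 = 0xF5, P'2 = 0x10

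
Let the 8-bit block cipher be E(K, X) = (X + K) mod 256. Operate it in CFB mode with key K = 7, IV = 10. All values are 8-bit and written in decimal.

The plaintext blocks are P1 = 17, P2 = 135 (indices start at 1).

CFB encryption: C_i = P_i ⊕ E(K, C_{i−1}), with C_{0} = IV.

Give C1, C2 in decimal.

C1: E(K, 10) = 17; 17 ⊕ 17 = 0.
C2: E(K, 0) = 7; 135 ⊕ 7 = 128.

C1 = 0, C2 = 128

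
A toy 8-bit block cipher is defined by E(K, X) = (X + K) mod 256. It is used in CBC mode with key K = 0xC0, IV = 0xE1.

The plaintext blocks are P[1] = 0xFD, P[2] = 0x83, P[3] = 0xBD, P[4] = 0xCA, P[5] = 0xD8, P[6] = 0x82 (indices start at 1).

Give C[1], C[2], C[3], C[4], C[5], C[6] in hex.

CBC encryption: C_i = E(K, P_i ⊕ C_{i−1}), with C_{0} = IV.
C[1]: P[1] ⊕ 0xE1 = 0x1C; E(K, 0x1C) = 0xDC.
C[2]: P[2] ⊕ 0xDC = 0x5F; E(K, 0x5F) = 0x1F.
C[3]: P[3] ⊕ 0x1F = 0xA2; E(K, 0xA2) = 0x62.
C[4]: P[4] ⊕ 0x62 = 0xA8; E(K, 0xA8) = 0x68.
C[5]: P[5] ⊕ 0x68 = 0xB0; E(K, 0xB0) = 0x70.
C[6]: P[6] ⊕ 0x70 = 0xF2; E(K, 0xF2) = 0xB2.

C[1] = 0xDC, C[2] = 0x1F, C[3] = 0x62, C[4] = 0x68, C[5] = 0x70, C[6] = 0xB2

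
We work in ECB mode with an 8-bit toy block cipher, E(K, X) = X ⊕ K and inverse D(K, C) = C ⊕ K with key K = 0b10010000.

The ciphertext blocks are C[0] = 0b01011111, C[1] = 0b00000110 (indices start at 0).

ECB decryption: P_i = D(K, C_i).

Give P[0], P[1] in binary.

P[0] = 0b11001111, P[1] = 0b10010110

P[0]: D(K, 0b01011111) = 0b11001111.
P[1]: D(K, 0b00000110) = 0b10010110.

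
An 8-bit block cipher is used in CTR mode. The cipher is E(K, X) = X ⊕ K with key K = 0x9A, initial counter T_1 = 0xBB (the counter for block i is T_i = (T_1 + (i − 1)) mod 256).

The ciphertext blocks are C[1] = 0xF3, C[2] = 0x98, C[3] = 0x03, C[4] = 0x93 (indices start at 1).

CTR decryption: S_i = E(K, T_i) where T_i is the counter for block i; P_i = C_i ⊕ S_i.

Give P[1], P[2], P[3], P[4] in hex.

P[1] = 0xD2, P[2] = 0xBE, P[3] = 0x24, P[4] = 0xB7

P[1]: T = 0xBB, S = E(K, T) = 0x21; 0xF3 ⊕ 0x21 = 0xD2.
P[2]: T = 0xBC, S = E(K, T) = 0x26; 0x98 ⊕ 0x26 = 0xBE.
P[3]: T = 0xBD, S = E(K, T) = 0x27; 0x03 ⊕ 0x27 = 0x24.
P[4]: T = 0xBE, S = E(K, T) = 0x24; 0x93 ⊕ 0x24 = 0xB7.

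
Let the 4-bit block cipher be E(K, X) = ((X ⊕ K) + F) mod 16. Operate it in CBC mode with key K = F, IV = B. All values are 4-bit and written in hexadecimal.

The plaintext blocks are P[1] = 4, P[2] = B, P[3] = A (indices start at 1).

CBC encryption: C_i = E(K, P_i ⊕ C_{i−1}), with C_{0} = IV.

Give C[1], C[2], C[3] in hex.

C[1]: P[1] ⊕ B = F; E(K, F) = F.
C[2]: P[2] ⊕ F = 4; E(K, 4) = A.
C[3]: P[3] ⊕ A = 0; E(K, 0) = E.

C[1] = F, C[2] = A, C[3] = E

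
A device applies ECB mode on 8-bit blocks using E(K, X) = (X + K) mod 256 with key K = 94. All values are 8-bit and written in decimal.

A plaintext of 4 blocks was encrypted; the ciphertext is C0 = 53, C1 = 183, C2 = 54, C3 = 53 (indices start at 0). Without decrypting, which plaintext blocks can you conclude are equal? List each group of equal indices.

ECB encrypts each block independently with the same key, so equal ciphertext blocks imply equal plaintext blocks.
C0 = C3 = 53, so P0 = P3.

P0 = P3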